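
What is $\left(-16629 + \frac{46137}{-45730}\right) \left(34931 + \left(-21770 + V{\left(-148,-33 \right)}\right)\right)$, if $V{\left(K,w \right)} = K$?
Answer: $- \frac{9896260364991}{45730} \approx -2.1641 \cdot 10^{8}$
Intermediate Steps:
$\left(-16629 + \frac{46137}{-45730}\right) \left(34931 + \left(-21770 + V{\left(-148,-33 \right)}\right)\right) = \left(-16629 + \frac{46137}{-45730}\right) \left(34931 - 21918\right) = \left(-16629 + 46137 \left(- \frac{1}{45730}\right)\right) \left(34931 - 21918\right) = \left(-16629 - \frac{46137}{45730}\right) 13013 = \left(- \frac{760490307}{45730}\right) 13013 = - \frac{9896260364991}{45730}$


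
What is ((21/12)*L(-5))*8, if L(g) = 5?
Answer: 70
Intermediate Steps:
((21/12)*L(-5))*8 = ((21/12)*5)*8 = ((21*(1/12))*5)*8 = ((7/4)*5)*8 = (35/4)*8 = 70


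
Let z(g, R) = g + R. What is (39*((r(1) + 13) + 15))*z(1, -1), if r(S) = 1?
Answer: 0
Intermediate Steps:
z(g, R) = R + g
(39*((r(1) + 13) + 15))*z(1, -1) = (39*((1 + 13) + 15))*(-1 + 1) = (39*(14 + 15))*0 = (39*29)*0 = 1131*0 = 0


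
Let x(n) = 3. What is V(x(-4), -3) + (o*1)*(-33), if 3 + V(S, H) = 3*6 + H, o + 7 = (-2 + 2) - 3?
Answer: 342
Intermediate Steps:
o = -10 (o = -7 + ((-2 + 2) - 3) = -7 + (0 - 3) = -7 - 3 = -10)
V(S, H) = 15 + H (V(S, H) = -3 + (3*6 + H) = -3 + (18 + H) = 15 + H)
V(x(-4), -3) + (o*1)*(-33) = (15 - 3) - 10*1*(-33) = 12 - 10*(-33) = 12 + 330 = 342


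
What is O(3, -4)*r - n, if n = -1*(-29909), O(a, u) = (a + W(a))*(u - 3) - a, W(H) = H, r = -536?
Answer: -5789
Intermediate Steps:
O(a, u) = -a + 2*a*(-3 + u) (O(a, u) = (a + a)*(u - 3) - a = (2*a)*(-3 + u) - a = 2*a*(-3 + u) - a = -a + 2*a*(-3 + u))
n = 29909
O(3, -4)*r - n = (3*(-7 + 2*(-4)))*(-536) - 1*29909 = (3*(-7 - 8))*(-536) - 29909 = (3*(-15))*(-536) - 29909 = -45*(-536) - 29909 = 24120 - 29909 = -5789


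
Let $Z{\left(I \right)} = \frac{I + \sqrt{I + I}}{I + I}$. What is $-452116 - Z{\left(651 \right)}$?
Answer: $- \frac{904233}{2} - \frac{\sqrt{1302}}{1302} \approx -4.5212 \cdot 10^{5}$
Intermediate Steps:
$Z{\left(I \right)} = \frac{I + \sqrt{2} \sqrt{I}}{2 I}$ ($Z{\left(I \right)} = \frac{I + \sqrt{2 I}}{2 I} = \left(I + \sqrt{2} \sqrt{I}\right) \frac{1}{2 I} = \frac{I + \sqrt{2} \sqrt{I}}{2 I}$)
$-452116 - Z{\left(651 \right)} = -452116 - \left(\frac{1}{2} + \frac{\sqrt{2}}{2 \sqrt{651}}\right) = -452116 - \left(\frac{1}{2} + \frac{\sqrt{2} \frac{\sqrt{651}}{651}}{2}\right) = -452116 - \left(\frac{1}{2} + \frac{\sqrt{1302}}{1302}\right) = - \frac{904233}{2} - \frac{\sqrt{1302}}{1302}$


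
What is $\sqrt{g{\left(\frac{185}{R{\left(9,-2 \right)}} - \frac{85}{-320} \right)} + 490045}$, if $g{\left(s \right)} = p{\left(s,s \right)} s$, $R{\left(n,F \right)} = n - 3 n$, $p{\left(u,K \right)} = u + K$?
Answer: $\frac{\sqrt{162651686498}}{576} \approx 700.18$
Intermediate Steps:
$p{\left(u,K \right)} = K + u$
$R{\left(n,F \right)} = - 2 n$
$g{\left(s \right)} = 2 s^{2}$ ($g{\left(s \right)} = \left(s + s\right) s = 2 s s = 2 s^{2}$)
$\sqrt{g{\left(\frac{185}{R{\left(9,-2 \right)}} - \frac{85}{-320} \right)} + 490045} = \sqrt{2 \left(\frac{185}{\left(-2\right) 9} - \frac{85}{-320}\right)^{2} + 490045} = \sqrt{2 \left(\frac{185}{-18} - - \frac{17}{64}\right)^{2} + 490045} = \sqrt{2 \left(185 \left(- \frac{1}{18}\right) + \frac{17}{64}\right)^{2} + 490045} = \sqrt{2 \left(- \frac{185}{18} + \frac{17}{64}\right)^{2} + 490045} = \sqrt{2 \left(- \frac{5767}{576}\right)^{2} + 490045} = \sqrt{2 \cdot \frac{33258289}{331776} + 490045} = \sqrt{\frac{33258289}{165888} + 490045} = \sqrt{\frac{81325843249}{165888}} = \frac{\sqrt{162651686498}}{576}$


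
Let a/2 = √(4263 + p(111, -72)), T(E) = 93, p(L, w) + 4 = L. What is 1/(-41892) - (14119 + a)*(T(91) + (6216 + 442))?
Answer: -3993035222149/41892 - 13502*√4370 ≈ -9.6210e+7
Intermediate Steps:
p(L, w) = -4 + L
a = 2*√4370 (a = 2*√(4263 + (-4 + 111)) = 2*√(4263 + 107) = 2*√4370 ≈ 132.21)
1/(-41892) - (14119 + a)*(T(91) + (6216 + 442)) = 1/(-41892) - (14119 + 2*√4370)*(93 + (6216 + 442)) = -1/41892 - (14119 + 2*√4370)*(93 + 6658) = -1/41892 - (14119 + 2*√4370)*6751 = -1/41892 - (95317369 + 13502*√4370) = -1/41892 + (-95317369 - 13502*√4370) = -3993035222149/41892 - 13502*√4370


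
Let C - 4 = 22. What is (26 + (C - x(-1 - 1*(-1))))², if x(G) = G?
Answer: 2704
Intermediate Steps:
C = 26 (C = 4 + 22 = 26)
(26 + (C - x(-1 - 1*(-1))))² = (26 + (26 - (-1 - 1*(-1))))² = (26 + (26 - (-1 + 1)))² = (26 + (26 - 1*0))² = (26 + (26 + 0))² = (26 + 26)² = 52² = 2704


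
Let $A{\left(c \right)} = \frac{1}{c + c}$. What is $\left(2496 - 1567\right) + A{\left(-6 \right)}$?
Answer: $\frac{11147}{12} \approx 928.92$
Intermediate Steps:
$A{\left(c \right)} = \frac{1}{2 c}$
$\left(2496 - 1567\right) + A{\left(-6 \right)} = \left(2496 - 1567\right) + \frac{1}{2 \left(-6\right)} = 929 + \frac{1}{2} \left(- \frac{1}{6}\right) = 929 - \frac{1}{12} = \frac{11147}{12}$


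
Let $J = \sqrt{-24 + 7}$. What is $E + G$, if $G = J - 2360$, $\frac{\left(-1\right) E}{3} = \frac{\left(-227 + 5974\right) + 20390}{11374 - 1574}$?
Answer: $- \frac{23206411}{9800} + i \sqrt{17} \approx -2368.0 + 4.1231 i$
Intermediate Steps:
$J = i \sqrt{17}$ ($J = \sqrt{-17} = i \sqrt{17} \approx 4.1231 i$)
$E = - \frac{78411}{9800}$ ($E = - 3 \frac{\left(-227 + 5974\right) + 20390}{11374 - 1574} = - 3 \frac{5747 + 20390}{9800} = - 3 \cdot 26137 \cdot \frac{1}{9800} = \left(-3\right) \frac{26137}{9800} = - \frac{78411}{9800} \approx -8.0011$)
$G = -2360 + i \sqrt{17}$ ($G = i \sqrt{17} - 2360 = -2360 + i \sqrt{17} \approx -2360.0 + 4.1231 i$)
$E + G = - \frac{78411}{9800} - \left(2360 - i \sqrt{17}\right) = - \frac{23206411}{9800} + i \sqrt{17}$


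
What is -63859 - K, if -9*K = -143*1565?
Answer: -798526/9 ≈ -88725.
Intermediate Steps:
K = 223795/9 (K = -(-1)*143*1565/9 = -(-1)*223795/9 = -1/9*(-223795) = 223795/9 ≈ 24866.)
-63859 - K = -63859 - 1*223795/9 = -63859 - 223795/9 = -798526/9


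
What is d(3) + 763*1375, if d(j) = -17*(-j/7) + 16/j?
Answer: 22031890/21 ≈ 1.0491e+6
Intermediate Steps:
d(j) = 16/j + 17*j/7 (d(j) = -(-17)*j/7 + 16/j = 17*j/7 + 16/j = 16/j + 17*j/7)
d(3) + 763*1375 = (16/3 + (17/7)*3) + 763*1375 = (16*(⅓) + 51/7) + 1049125 = (16/3 + 51/7) + 1049125 = 265/21 + 1049125 = 22031890/21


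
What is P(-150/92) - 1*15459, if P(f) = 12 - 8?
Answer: -15455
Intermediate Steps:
P(f) = 4
P(-150/92) - 1*15459 = 4 - 1*15459 = 4 - 15459 = -15455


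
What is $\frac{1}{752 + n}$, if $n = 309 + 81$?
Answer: $\frac{1}{1142} \approx 0.00087566$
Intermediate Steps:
$n = 390$
$\frac{1}{752 + n} = \frac{1}{752 + 390} = \frac{1}{1142}$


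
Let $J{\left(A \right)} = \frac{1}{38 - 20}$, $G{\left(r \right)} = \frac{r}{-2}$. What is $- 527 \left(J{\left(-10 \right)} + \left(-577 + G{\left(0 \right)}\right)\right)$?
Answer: $\frac{5472895}{18} \approx 3.0405 \cdot 10^{5}$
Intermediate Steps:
$G{\left(r \right)} = - \frac{r}{2}$ ($G{\left(r \right)} = r \left(- \frac{1}{2}\right) = - \frac{r}{2}$)
$J{\left(A \right)} = \frac{1}{18}$
$- 527 \left(J{\left(-10 \right)} + \left(-577 + G{\left(0 \right)}\right)\right) = - 527 \left(\frac{1}{18} - 577\right) = \left(-527\right) \left(- \frac{10385}{18}\right) = \frac{5472895}{18}$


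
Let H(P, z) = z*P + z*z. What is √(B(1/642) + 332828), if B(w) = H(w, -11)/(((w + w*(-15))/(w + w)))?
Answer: √6721457216334/4494 ≈ 576.90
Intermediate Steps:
H(P, z) = z² + P*z (H(P, z) = P*z + z² = z² + P*z)
B(w) = -121/7 + 11*w/7 (B(w) = (-11*(w - 11))/(((w + w*(-15))/(w + w))) = (-11*(-11 + w))/(((w - 15*w)/((2*w)))) = (121 - 11*w)/(((-14*w)*(1/(2*w)))) = (121 - 11*w)/(-7) = (121 - 11*w)*(-⅐) = -121/7 + 11*w/7)
√(B(1/642) + 332828) = √((-121/7 + (11/7)/642) + 332828) = √((-121/7 + (11/7)*(1/642)) + 332828) = √((-121/7 + 11/4494) + 332828) = √(-77671/4494 + 332828) = √(1495651361/4494) = √6721457216334/4494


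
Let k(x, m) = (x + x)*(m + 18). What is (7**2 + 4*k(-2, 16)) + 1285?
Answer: 790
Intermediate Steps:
k(x, m) = 2*x*(18 + m) (k(x, m) = (2*x)*(18 + m) = 2*x*(18 + m))
(7**2 + 4*k(-2, 16)) + 1285 = (7**2 + 4*(2*(-2)*(18 + 16))) + 1285 = (49 + 4*(2*(-2)*34)) + 1285 = (49 + 4*(-136)) + 1285 = (49 - 544) + 1285 = -495 + 1285 = 790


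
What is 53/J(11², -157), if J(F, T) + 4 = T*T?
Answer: 1/465 ≈ 0.0021505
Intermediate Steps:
J(F, T) = -4 + T² (J(F, T) = -4 + T*T = -4 + T²)
53/J(11², -157) = 53/(-4 + (-157)²) = 53/(-4 + 24649) = 53/24645 = 53*(1/24645) = 1/465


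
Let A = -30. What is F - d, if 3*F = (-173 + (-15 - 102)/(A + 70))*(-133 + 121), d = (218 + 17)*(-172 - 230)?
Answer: 951737/10 ≈ 95174.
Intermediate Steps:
d = -94470 (d = 235*(-402) = -94470)
F = 7037/10 (F = ((-173 + (-15 - 102)/(-30 + 70))*(-133 + 121))/3 = ((-173 - 117/40)*(-12))/3 = (-7037/40*(-12))/3 = (1/3)*(21111/10) = 7037/10 ≈ 703.70)
F - d = 7037/10 - 1*(-94470) = 7037/10 + 94470 = 951737/10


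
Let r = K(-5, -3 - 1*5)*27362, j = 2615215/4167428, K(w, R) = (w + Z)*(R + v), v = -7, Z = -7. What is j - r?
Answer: -20525247073265/4167428 ≈ -4.9252e+6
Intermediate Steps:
K(w, R) = (-7 + R)*(-7 + w) (K(w, R) = (w - 7)*(R - 7) = (-7 + w)*(-7 + R) = (-7 + R)*(-7 + w))
j = 2615215/4167428 (j = 2615215*(1/4167428) = 2615215/4167428 ≈ 0.62754)
r = 4925160 (r = (49 - 7*(-3 - 1*5) - 7*(-5) + (-3 - 1*5)*(-5))*27362 = (49 - 7*(-3 - 5) + 35 + (-3 - 5)*(-5))*27362 = (49 - 7*(-8) + 35 - 8*(-5))*27362 = (49 + 56 + 35 + 40)*27362 = 180*27362 = 4925160)
j - r = 2615215/4167428 - 1*4925160 = 2615215/4167428 - 4925160 = -20525247073265/4167428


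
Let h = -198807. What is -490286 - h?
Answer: -291479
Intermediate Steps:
-490286 - h = -490286 - 1*(-198807) = -490286 + 198807 = -291479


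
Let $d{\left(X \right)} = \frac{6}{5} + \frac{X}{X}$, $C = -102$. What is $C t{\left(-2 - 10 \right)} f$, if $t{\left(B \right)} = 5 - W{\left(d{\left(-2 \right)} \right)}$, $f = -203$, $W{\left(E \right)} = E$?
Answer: $\frac{289884}{5} \approx 57977.0$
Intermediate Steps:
$d{\left(X \right)} = \frac{11}{5}$ ($d{\left(X \right)} = 6 \cdot \frac{1}{5} + 1 = \frac{6}{5} + 1 = \frac{11}{5}$)
$t{\left(B \right)} = \frac{14}{5}$ ($t{\left(B \right)} = 5 - \frac{11}{5} = \frac{14}{5}$)
$C t{\left(-2 - 10 \right)} f = \left(-102\right) \frac{14}{5} \left(-203\right) = \left(- \frac{1428}{5}\right) \left(-203\right) = \frac{289884}{5}$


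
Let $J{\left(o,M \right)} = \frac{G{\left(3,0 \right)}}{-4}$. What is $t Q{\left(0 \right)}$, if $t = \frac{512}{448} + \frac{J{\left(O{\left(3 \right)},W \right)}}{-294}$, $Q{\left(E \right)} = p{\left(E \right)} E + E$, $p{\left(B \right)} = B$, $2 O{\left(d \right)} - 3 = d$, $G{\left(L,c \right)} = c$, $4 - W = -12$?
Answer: $0$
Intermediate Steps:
$W = 16$ ($W = 4 - -12 = 4 + 12 = 16$)
$O{\left(d \right)} = \frac{3}{2} + \frac{d}{2}$
$J{\left(o,M \right)} = 0$ ($J{\left(o,M \right)} = \frac{0}{-4} = 0 \left(- \frac{1}{4}\right) = 0$)
$Q{\left(E \right)} = E + E^{2}$ ($Q{\left(E \right)} = E E + E = E^{2} + E = E + E^{2}$)
$t = \frac{8}{7}$ ($t = \frac{512}{448} + \frac{0}{-294} = 512 \cdot \frac{1}{448} + 0 \left(- \frac{1}{294}\right) = \frac{8}{7} + 0 = \frac{8}{7} \approx 1.1429$)
$t Q{\left(0 \right)} = \frac{8 \cdot 0 \left(1 + 0\right)}{7} = \frac{8 \cdot 0 \cdot 1}{7} = \frac{8}{7} \cdot 0 = 0$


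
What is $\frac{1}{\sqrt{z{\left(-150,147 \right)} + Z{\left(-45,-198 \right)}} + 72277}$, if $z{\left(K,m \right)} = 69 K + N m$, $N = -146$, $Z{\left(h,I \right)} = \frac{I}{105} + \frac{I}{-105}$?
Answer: $\frac{72277}{5223996541} - \frac{2 i \sqrt{7953}}{5223996541} \approx 1.3836 \cdot 10^{-5} - 3.4142 \cdot 10^{-8} i$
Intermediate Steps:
$Z{\left(h,I \right)} = 0$ ($Z{\left(h,I \right)} = I \frac{1}{105} + I \left(- \frac{1}{105}\right) = \frac{I}{105} - \frac{I}{105} = 0$)
$z{\left(K,m \right)} = - 146 m + 69 K$ ($z{\left(K,m \right)} = 69 K - 146 m = - 146 m + 69 K$)
$\frac{1}{\sqrt{z{\left(-150,147 \right)} + Z{\left(-45,-198 \right)}} + 72277} = \frac{1}{\sqrt{\left(\left(-146\right) 147 + 69 \left(-150\right)\right) + 0} + 72277} = \frac{1}{\sqrt{\left(-21462 - 10350\right) + 0} + 72277} = \frac{1}{\sqrt{-31812 + 0} + 72277} = \frac{1}{\sqrt{-31812} + 72277} = \frac{1}{2 i \sqrt{7953} + 72277} = \frac{1}{72277 + 2 i \sqrt{7953}}$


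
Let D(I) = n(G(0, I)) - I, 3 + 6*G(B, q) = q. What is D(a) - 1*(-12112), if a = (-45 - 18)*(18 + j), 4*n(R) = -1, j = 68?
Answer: 70119/4 ≈ 17530.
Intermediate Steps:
G(B, q) = -1/2 + q/6
n(R) = -1/4 (n(R) = (1/4)*(-1) = -1/4)
a = -5418 (a = (-45 - 18)*(18 + 68) = -63*86 = -5418)
D(I) = -1/4 - I
D(a) - 1*(-12112) = (-1/4 - 1*(-5418)) - 1*(-12112) = (-1/4 + 5418) + 12112 = 21671/4 + 12112 = 70119/4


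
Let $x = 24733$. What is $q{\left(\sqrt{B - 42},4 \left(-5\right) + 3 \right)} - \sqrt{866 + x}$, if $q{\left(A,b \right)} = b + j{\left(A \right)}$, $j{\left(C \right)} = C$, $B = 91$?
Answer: $-10 - \sqrt{25599} \approx -170.0$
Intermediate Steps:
$q{\left(A,b \right)} = A + b$ ($q{\left(A,b \right)} = b + A = A + b$)
$q{\left(\sqrt{B - 42},4 \left(-5\right) + 3 \right)} - \sqrt{866 + x} = \left(\sqrt{91 - 42} + \left(4 \left(-5\right) + 3\right)\right) - \sqrt{866 + 24733} = \left(\sqrt{49} + \left(-20 + 3\right)\right) - \sqrt{25599} = \left(7 - 17\right) - \sqrt{25599} = -10 - \sqrt{25599}$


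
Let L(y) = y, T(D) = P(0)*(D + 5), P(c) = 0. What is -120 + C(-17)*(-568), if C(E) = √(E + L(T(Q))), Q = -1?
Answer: -120 - 568*I*√17 ≈ -120.0 - 2341.9*I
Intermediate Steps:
T(D) = 0 (T(D) = 0*(D + 5) = 0*(5 + D) = 0)
C(E) = √E (C(E) = √(E + 0) = √E)
-120 + C(-17)*(-568) = -120 + √(-17)*(-568) = -120 + (I*√17)*(-568) = -120 - 568*I*√17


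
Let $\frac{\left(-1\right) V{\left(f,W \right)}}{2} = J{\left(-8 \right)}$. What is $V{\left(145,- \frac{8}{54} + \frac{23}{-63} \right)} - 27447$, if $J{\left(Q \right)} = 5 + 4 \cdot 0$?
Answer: $-27457$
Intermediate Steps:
$J{\left(Q \right)} = 5$ ($J{\left(Q \right)} = 5 + 0 = 5$)
$V{\left(f,W \right)} = -10$ ($V{\left(f,W \right)} = \left(-2\right) 5 = -10$)
$V{\left(145,- \frac{8}{54} + \frac{23}{-63} \right)} - 27447 = -10 - 27447 = -27457$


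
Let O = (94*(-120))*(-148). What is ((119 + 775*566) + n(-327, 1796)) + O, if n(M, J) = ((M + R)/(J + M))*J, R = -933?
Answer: 3094696061/1469 ≈ 2.1067e+6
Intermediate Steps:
n(M, J) = J*(-933 + M)/(J + M) (n(M, J) = ((M - 933)/(J + M))*J = ((-933 + M)/(J + M))*J = J*(-933 + M)/(J + M))
O = 1669440 (O = -11280*(-148) = 1669440)
((119 + 775*566) + n(-327, 1796)) + O = ((119 + 775*566) + 1796*(-933 - 327)/(1796 - 327)) + 1669440 = ((119 + 438650) + 1796*(-1260)/1469) + 1669440 = (438769 + 1796*(1/1469)*(-1260)) + 1669440 = (438769 - 2262960/1469) + 1669440 = 642288701/1469 + 1669440 = 3094696061/1469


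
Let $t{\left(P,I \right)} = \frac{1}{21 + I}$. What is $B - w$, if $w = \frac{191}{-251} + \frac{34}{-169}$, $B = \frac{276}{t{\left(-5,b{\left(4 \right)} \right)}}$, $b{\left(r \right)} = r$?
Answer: $\frac{292731913}{42419} \approx 6901.0$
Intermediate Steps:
$B = 6900$ ($B = \frac{276}{\frac{1}{21 + 4}} = \frac{276}{\frac{1}{25}} = 276 \frac{1}{\frac{1}{25}} = 276 \cdot 25 = 6900$)
$w = - \frac{40813}{42419}$ ($w = 191 \left(- \frac{1}{251}\right) + 34 \left(- \frac{1}{169}\right) = - \frac{191}{251} - \frac{34}{169} = - \frac{40813}{42419} \approx -0.96214$)
$B - w = 6900 - - \frac{40813}{42419} = 6900 + \frac{40813}{42419} = \frac{292731913}{42419}$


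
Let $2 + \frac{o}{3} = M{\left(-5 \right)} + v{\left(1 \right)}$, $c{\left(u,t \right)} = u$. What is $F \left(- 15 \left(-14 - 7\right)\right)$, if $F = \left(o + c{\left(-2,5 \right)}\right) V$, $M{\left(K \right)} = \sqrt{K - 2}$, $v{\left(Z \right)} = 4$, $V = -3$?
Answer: $-3780 - 2835 i \sqrt{7} \approx -3780.0 - 7500.7 i$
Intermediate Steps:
$M{\left(K \right)} = \sqrt{-2 + K}$
$o = 6 + 3 i \sqrt{7}$ ($o = -6 + 3 \left(\sqrt{-2 - 5} + 4\right) = -6 + 3 \left(\sqrt{-7} + 4\right) = -6 + 3 \left(i \sqrt{7} + 4\right) = -6 + 3 \left(4 + i \sqrt{7}\right) = -6 + \left(12 + 3 i \sqrt{7}\right) = 6 + 3 i \sqrt{7} \approx 6.0 + 7.9373 i$)
$F = -12 - 9 i \sqrt{7}$ ($F = \left(\left(6 + 3 i \sqrt{7}\right) - 2\right) \left(-3\right) = \left(4 + 3 i \sqrt{7}\right) \left(-3\right) = -12 - 9 i \sqrt{7} \approx -12.0 - 23.812 i$)
$F \left(- 15 \left(-14 - 7\right)\right) = \left(-12 - 9 i \sqrt{7}\right) \left(- 15 \left(-14 - 7\right)\right) = \left(-12 - 9 i \sqrt{7}\right) \left(\left(-15\right) \left(-21\right)\right) = \left(-12 - 9 i \sqrt{7}\right) 315 = -3780 - 2835 i \sqrt{7}$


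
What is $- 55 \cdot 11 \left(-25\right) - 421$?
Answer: $14704$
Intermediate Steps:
$- 55 \cdot 11 \left(-25\right) - 421 = \left(-55\right) \left(-275\right) - 421 = 15125 - 421 = 14704$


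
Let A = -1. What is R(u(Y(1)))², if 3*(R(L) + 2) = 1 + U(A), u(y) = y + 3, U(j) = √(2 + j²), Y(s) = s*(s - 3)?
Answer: (5 - √3)²/9 ≈ 1.1866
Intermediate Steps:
Y(s) = s*(-3 + s)
u(y) = 3 + y
R(L) = -5/3 + √3/3 (R(L) = -2 + (1 + √(2 + (-1)²))/3 = -2 + (1 + √(2 + 1))/3 = -2 + (1 + √3)/3 = -2 + (⅓ + √3/3) = -5/3 + √3/3)
R(u(Y(1)))² = (-5/3 + √3/3)²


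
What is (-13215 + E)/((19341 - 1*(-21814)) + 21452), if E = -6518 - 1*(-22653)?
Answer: 2920/62607 ≈ 0.046640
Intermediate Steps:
E = 16135 (E = -6518 + 22653 = 16135)
(-13215 + E)/((19341 - 1*(-21814)) + 21452) = (-13215 + 16135)/((19341 - 1*(-21814)) + 21452) = 2920/((19341 + 21814) + 21452) = 2920/(41155 + 21452) = 2920/62607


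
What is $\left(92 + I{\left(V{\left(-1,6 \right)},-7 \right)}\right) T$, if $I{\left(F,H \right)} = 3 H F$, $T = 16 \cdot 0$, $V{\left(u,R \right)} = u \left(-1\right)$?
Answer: $0$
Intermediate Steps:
$V{\left(u,R \right)} = - u$
$T = 0$
$I{\left(F,H \right)} = 3 F H$
$\left(92 + I{\left(V{\left(-1,6 \right)},-7 \right)}\right) T = \left(92 + 3 \left(\left(-1\right) \left(-1\right)\right) \left(-7\right)\right) 0 = \left(92 + 3 \cdot 1 \left(-7\right)\right) 0 = \left(92 - 21\right) 0 = 71 \cdot 0 = 0$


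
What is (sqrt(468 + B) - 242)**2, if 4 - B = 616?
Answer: 58420 - 5808*I ≈ 58420.0 - 5808.0*I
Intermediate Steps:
B = -612 (B = 4 - 1*616 = 4 - 616 = -612)
(sqrt(468 + B) - 242)**2 = (sqrt(468 - 612) - 242)**2 = (sqrt(-144) - 242)**2 = (12*I - 242)**2 = (-242 + 12*I)**2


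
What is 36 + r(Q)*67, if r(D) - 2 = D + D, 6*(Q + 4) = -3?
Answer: -433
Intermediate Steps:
Q = -9/2 (Q = -4 + (⅙)*(-3) = -4 - ½ = -9/2 ≈ -4.5000)
r(D) = 2 + 2*D (r(D) = 2 + (D + D) = 2 + 2*D)
36 + r(Q)*67 = 36 + (2 + 2*(-9/2))*67 = 36 + (2 - 9)*67 = 36 - 7*67 = 36 - 469 = -433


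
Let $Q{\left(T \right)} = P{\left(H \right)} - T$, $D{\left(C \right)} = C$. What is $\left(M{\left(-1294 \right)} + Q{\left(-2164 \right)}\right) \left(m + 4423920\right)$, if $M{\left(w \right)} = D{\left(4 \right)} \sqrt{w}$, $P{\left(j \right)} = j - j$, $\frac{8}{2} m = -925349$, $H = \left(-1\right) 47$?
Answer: $9072749071 + 16770331 i \sqrt{1294} \approx 9.0728 \cdot 10^{9} + 6.0327 \cdot 10^{8} i$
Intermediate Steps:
$H = -47$
$m = - \frac{925349}{4}$ ($m = \frac{1}{4} \left(-925349\right) = - \frac{925349}{4} \approx -2.3134 \cdot 10^{5}$)
$P{\left(j \right)} = 0$
$Q{\left(T \right)} = - T$ ($Q{\left(T \right)} = 0 - T = - T$)
$M{\left(w \right)} = 4 \sqrt{w}$
$\left(M{\left(-1294 \right)} + Q{\left(-2164 \right)}\right) \left(m + 4423920\right) = \left(4 \sqrt{-1294} - -2164\right) \left(- \frac{925349}{4} + 4423920\right) = \left(4 i \sqrt{1294} + 2164\right) \frac{16770331}{4} = \left(2164 + 4 i \sqrt{1294}\right) \frac{16770331}{4} = 9072749071 + 16770331 i \sqrt{1294}$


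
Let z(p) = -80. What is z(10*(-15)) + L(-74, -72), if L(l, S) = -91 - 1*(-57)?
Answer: -114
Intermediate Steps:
L(l, S) = -34 (L(l, S) = -91 + 57 = -34)
z(10*(-15)) + L(-74, -72) = -80 - 34 = -114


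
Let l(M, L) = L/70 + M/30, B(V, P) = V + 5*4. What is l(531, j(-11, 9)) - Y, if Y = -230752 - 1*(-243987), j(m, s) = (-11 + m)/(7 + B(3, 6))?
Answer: -6939088/525 ≈ -13217.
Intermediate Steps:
B(V, P) = 20 + V (B(V, P) = V + 20 = 20 + V)
j(m, s) = -11/30 + m/30 (j(m, s) = (-11 + m)/(7 + (20 + 3)) = (-11 + m)/(7 + 23) = (-11 + m)/30 = (-11 + m)*(1/30) = -11/30 + m/30)
l(M, L) = M/30 + L/70 (l(M, L) = L*(1/70) + M*(1/30) = L/70 + M/30 = M/30 + L/70)
Y = 13235 (Y = -230752 + 243987 = 13235)
l(531, j(-11, 9)) - Y = ((1/30)*531 + (-11/30 + (1/30)*(-11))/70) - 1*13235 = (177/10 + (-11/30 - 11/30)/70) - 13235 = (177/10 + (1/70)*(-11/15)) - 13235 = (177/10 - 11/1050) - 13235 = 9287/525 - 13235 = -6939088/525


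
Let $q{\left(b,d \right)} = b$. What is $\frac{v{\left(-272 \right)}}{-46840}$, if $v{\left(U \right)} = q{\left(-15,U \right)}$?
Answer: $\frac{3}{9368} \approx 0.00032024$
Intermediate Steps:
$v{\left(U \right)} = -15$
$\frac{v{\left(-272 \right)}}{-46840} = - \frac{15}{-46840} = \left(-15\right) \left(- \frac{1}{46840}\right) = \frac{3}{9368}$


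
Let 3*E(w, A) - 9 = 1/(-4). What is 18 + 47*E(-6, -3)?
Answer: 1861/12 ≈ 155.08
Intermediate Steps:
E(w, A) = 35/12 (E(w, A) = 3 + (1/3)/(-4) = 3 + (1/3)*(-1/4) = 3 - 1/12 = 35/12)
18 + 47*E(-6, -3) = 18 + 47*(35/12) = 18 + 1645/12 = 1861/12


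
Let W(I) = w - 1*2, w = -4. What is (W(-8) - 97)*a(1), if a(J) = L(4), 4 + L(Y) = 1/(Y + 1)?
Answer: 1957/5 ≈ 391.40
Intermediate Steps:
L(Y) = -4 + 1/(1 + Y) (L(Y) = -4 + 1/(Y + 1) = -4 + 1/(1 + Y))
a(J) = -19/5 (a(J) = (-3 - 4*4)/(1 + 4) = (-3 - 16)/5 = (⅕)*(-19) = -19/5)
W(I) = -6 (W(I) = -4 - 1*2 = -4 - 2 = -6)
(W(-8) - 97)*a(1) = (-6 - 97)*(-19/5) = -103*(-19/5) = 1957/5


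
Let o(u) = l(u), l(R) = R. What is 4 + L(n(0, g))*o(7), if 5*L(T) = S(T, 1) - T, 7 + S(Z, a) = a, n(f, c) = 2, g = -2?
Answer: -36/5 ≈ -7.2000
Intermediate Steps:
o(u) = u
S(Z, a) = -7 + a
L(T) = -6/5 - T/5 (L(T) = ((-7 + 1) - T)/5 = (-6 - T)/5 = -6/5 - T/5)
4 + L(n(0, g))*o(7) = 4 + (-6/5 - 1/5*2)*7 = 4 + (-6/5 - 2/5)*7 = 4 - 8/5*7 = 4 - 56/5 = -36/5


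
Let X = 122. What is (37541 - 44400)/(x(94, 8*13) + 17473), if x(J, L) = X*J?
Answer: -6859/28941 ≈ -0.23700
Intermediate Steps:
x(J, L) = 122*J
(37541 - 44400)/(x(94, 8*13) + 17473) = (37541 - 44400)/(122*94 + 17473) = -6859/(11468 + 17473) = -6859/28941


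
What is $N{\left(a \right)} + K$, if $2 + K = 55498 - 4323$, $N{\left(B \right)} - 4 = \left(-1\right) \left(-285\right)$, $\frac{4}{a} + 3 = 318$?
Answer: $51462$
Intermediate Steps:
$a = \frac{4}{315}$ ($a = \frac{4}{-3 + 318} = \frac{4}{315} \approx 0.012698$)
$N{\left(B \right)} = 289$ ($N{\left(B \right)} = 4 - -285 = 4 + 285 = 289$)
$K = 51173$ ($K = -2 + \left(55498 - 4323\right) = -2 + 51175 = 51173$)
$N{\left(a \right)} + K = 289 + 51173 = 51462$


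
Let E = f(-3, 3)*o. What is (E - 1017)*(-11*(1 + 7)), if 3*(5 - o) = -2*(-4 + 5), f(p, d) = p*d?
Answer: 93984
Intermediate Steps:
f(p, d) = d*p
o = 17/3 (o = 5 - (-2)*(-4 + 5)/3 = 5 - (-2)/3 = 5 - 1/3*(-2) = 5 + 2/3 = 17/3 ≈ 5.6667)
E = -51 (E = (3*(-3))*(17/3) = -9*17/3 = -51)
(E - 1017)*(-11*(1 + 7)) = (-51 - 1017)*(-11*(1 + 7)) = -(-11748)*8 = -1068*(-88) = 93984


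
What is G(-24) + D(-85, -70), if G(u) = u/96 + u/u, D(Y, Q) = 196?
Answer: 787/4 ≈ 196.75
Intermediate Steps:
G(u) = 1 + u/96 (G(u) = u*(1/96) + 1 = u/96 + 1 = 1 + u/96)
G(-24) + D(-85, -70) = (1 + (1/96)*(-24)) + 196 = (1 - ¼) + 196 = ¾ + 196 = 787/4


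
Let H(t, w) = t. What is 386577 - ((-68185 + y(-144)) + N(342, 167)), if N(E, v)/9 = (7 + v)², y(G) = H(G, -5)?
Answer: 182422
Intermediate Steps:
y(G) = G
N(E, v) = 9*(7 + v)²
386577 - ((-68185 + y(-144)) + N(342, 167)) = 386577 - ((-68185 - 144) + 9*(7 + 167)²) = 386577 - (-68329 + 9*174²) = 386577 - (-68329 + 9*30276) = 386577 - (-68329 + 272484) = 386577 - 1*204155 = 386577 - 204155 = 182422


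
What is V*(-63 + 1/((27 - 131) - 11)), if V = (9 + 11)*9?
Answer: -260856/23 ≈ -11342.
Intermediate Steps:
V = 180 (V = 20*9 = 180)
V*(-63 + 1/((27 - 131) - 11)) = 180*(-63 + 1/((27 - 131) - 11)) = 180*(-63 + 1/(-104 - 11)) = 180*(-63 + 1/(-115)) = 180*(-63 - 1/115) = 180*(-7246/115) = -260856/23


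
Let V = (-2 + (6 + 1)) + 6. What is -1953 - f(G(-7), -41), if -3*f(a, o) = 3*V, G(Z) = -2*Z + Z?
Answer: -1942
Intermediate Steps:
V = 11 (V = (-2 + 7) + 6 = 5 + 6 = 11)
G(Z) = -Z
f(a, o) = -11
-1953 - f(G(-7), -41) = -1953 - 1*(-11) = -1953 + 11 = -1942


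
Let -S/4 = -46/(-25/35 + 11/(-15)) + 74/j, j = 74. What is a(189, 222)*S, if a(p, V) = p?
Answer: -470799/19 ≈ -24779.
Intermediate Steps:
S = -2491/19 (S = -4*(-46/(-25/35 + 11/(-15)) + 74/74) = -4*(-46/(-25*1/35 + 11*(-1/15)) + 74*(1/74)) = -4*(-46/(-5/7 - 11/15) + 1) = -4*(-46/(-152/105) + 1) = -4*(-46*(-105/152) + 1) = -4*(2415/76 + 1) = -4*2491/76 = -2491/19 ≈ -131.11)
a(189, 222)*S = 189*(-2491/19) = -470799/19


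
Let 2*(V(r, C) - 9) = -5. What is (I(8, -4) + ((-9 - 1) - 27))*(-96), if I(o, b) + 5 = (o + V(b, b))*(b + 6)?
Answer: 1248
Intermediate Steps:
V(r, C) = 13/2 (V(r, C) = 9 + (½)*(-5) = 9 - 5/2 = 13/2)
I(o, b) = -5 + (6 + b)*(13/2 + o) (I(o, b) = -5 + (o + 13/2)*(b + 6) = -5 + (13/2 + o)*(6 + b) = -5 + (6 + b)*(13/2 + o))
(I(8, -4) + ((-9 - 1) - 27))*(-96) = ((34 + 6*8 + (13/2)*(-4) - 4*8) + ((-9 - 1) - 27))*(-96) = ((34 + 48 - 26 - 32) + (-10 - 27))*(-96) = (24 - 37)*(-96) = -13*(-96) = 1248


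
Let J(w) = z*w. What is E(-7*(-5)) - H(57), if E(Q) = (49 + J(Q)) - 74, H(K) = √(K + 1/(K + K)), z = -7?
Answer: -270 - √740886/114 ≈ -277.55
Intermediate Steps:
J(w) = -7*w
H(K) = √(K + 1/(2*K))
E(Q) = -25 - 7*Q (E(Q) = (49 - 7*Q) - 74 = -25 - 7*Q)
E(-7*(-5)) - H(57) = (-25 - (-49)*(-5)) - √(2/57 + 4*57)/2 = (-25 - 7*35) - √(2*(1/57) + 228)/2 = (-25 - 245) - √(2/57 + 228)/2 = -270 - √(12998/57)/2 = -270 - √740886/57/2 = -270 - √740886/114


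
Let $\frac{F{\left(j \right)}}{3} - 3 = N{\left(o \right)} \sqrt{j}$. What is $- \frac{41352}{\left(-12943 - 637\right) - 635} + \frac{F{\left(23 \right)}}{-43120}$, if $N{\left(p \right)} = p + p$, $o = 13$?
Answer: $\frac{356594061}{122590160} - \frac{39 \sqrt{23}}{21560} \approx 2.9002$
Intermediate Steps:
$N{\left(p \right)} = 2 p$
$F{\left(j \right)} = 9 + 78 \sqrt{j}$ ($F{\left(j \right)} = 9 + 3 \cdot 2 \cdot 13 \sqrt{j} = 9 + 3 \cdot 26 \sqrt{j} = 9 + 78 \sqrt{j}$)
$- \frac{41352}{\left(-12943 - 637\right) - 635} + \frac{F{\left(23 \right)}}{-43120} = - \frac{41352}{\left(-12943 - 637\right) - 635} + \frac{9 + 78 \sqrt{23}}{-43120} = - \frac{41352}{-13580 - 635} + \left(9 + 78 \sqrt{23}\right) \left(- \frac{1}{43120}\right) = - \frac{41352}{-14215} - \left(\frac{9}{43120} + \frac{39 \sqrt{23}}{21560}\right) = \left(-41352\right) \left(- \frac{1}{14215}\right) - \left(\frac{9}{43120} + \frac{39 \sqrt{23}}{21560}\right) = \frac{41352}{14215} - \left(\frac{9}{43120} + \frac{39 \sqrt{23}}{21560}\right) = \frac{356594061}{122590160} - \frac{39 \sqrt{23}}{21560}$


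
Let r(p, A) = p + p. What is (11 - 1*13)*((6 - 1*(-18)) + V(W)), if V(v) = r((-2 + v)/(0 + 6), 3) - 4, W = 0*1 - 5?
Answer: -106/3 ≈ -35.333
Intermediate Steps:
W = -5 (W = 0 - 5 = -5)
r(p, A) = 2*p
V(v) = -14/3 + v/3 (V(v) = 2*((-2 + v)/(0 + 6)) - 4 = 2*((-2 + v)/6) - 4 = 2*((-2 + v)*(⅙)) - 4 = 2*(-⅓ + v/6) - 4 = (-⅔ + v/3) - 4 = -14/3 + v/3)
(11 - 1*13)*((6 - 1*(-18)) + V(W)) = (11 - 1*13)*((6 - 1*(-18)) + (-14/3 + (⅓)*(-5))) = (11 - 13)*((6 + 18) + (-14/3 - 5/3)) = -2*(24 - 19/3) = -2*53/3 = -106/3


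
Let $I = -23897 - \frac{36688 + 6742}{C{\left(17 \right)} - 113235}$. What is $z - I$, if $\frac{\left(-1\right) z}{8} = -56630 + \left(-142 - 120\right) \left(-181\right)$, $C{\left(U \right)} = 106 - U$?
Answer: $\frac{5519296738}{56573} \approx 97561.0$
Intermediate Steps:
$z = 73664$ ($z = - 8 \left(-56630 + \left(-142 - 120\right) \left(-181\right)\right) = - 8 \left(-56630 - -47422\right) = - 8 \left(-56630 + 47422\right) = \left(-8\right) \left(-9208\right) = 73664$)
$I = - \frac{1351903266}{56573}$ ($I = -23897 - \frac{36688 + 6742}{\left(106 - 17\right) - 113235} = -23897 - \frac{43430}{\left(106 - 17\right) - 113235} = -23897 - \frac{43430}{89 - 113235} = -23897 - \frac{43430}{-113146} = -23897 - 43430 \left(- \frac{1}{113146}\right) = -23897 - - \frac{21715}{56573} = -23897 + \frac{21715}{56573} = - \frac{1351903266}{56573} \approx -23897.0$)
$z - I = 73664 - - \frac{1351903266}{56573} = 73664 + \frac{1351903266}{56573} = \frac{5519296738}{56573}$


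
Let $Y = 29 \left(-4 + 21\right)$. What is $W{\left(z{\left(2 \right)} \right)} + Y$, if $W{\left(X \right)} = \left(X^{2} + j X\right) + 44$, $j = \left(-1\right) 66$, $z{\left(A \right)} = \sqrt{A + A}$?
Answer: $409$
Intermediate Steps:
$z{\left(A \right)} = \sqrt{2} \sqrt{A}$ ($z{\left(A \right)} = \sqrt{2 A} = \sqrt{2} \sqrt{A}$)
$Y = 493$ ($Y = 29 \cdot 17 = 493$)
$j = -66$
$W{\left(X \right)} = 44 + X^{2} - 66 X$ ($W{\left(X \right)} = \left(X^{2} - 66 X\right) + 44 = 44 + X^{2} - 66 X$)
$W{\left(z{\left(2 \right)} \right)} + Y = \left(44 + \left(\sqrt{2} \sqrt{2}\right)^{2} - 66 \sqrt{2} \sqrt{2}\right) + 493 = \left(44 + 2^{2} - 132\right) + 493 = \left(44 + 4 - 132\right) + 493 = -84 + 493 = 409$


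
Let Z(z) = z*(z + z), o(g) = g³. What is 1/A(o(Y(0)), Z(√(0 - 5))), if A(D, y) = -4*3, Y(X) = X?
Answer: -1/12 ≈ -0.083333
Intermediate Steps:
Z(z) = 2*z² (Z(z) = z*(2*z) = 2*z²)
A(D, y) = -12
1/A(o(Y(0)), Z(√(0 - 5))) = 1/(-12) = -1/12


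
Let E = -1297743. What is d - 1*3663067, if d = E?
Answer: -4960810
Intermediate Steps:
d = -1297743
d - 1*3663067 = -1297743 - 1*3663067 = -1297743 - 3663067 = -4960810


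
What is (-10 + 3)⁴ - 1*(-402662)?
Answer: 405063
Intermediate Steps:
(-10 + 3)⁴ - 1*(-402662) = (-7)⁴ + 402662 = 2401 + 402662 = 405063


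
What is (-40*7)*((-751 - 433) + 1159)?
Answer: 7000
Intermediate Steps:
(-40*7)*((-751 - 433) + 1159) = -280*(-1184 + 1159) = -280*(-25) = 7000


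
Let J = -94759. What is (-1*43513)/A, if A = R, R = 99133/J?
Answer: 4123248367/99133 ≈ 41593.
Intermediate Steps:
R = -99133/94759 (R = 99133/(-94759) = 99133*(-1/94759) = -99133/94759 ≈ -1.0462)
A = -99133/94759 ≈ -1.0462
(-1*43513)/A = (-1*43513)/(-99133/94759) = -43513*(-94759/99133) = 4123248367/99133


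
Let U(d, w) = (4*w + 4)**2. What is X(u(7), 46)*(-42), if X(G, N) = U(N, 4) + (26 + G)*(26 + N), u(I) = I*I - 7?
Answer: -222432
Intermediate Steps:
u(I) = -7 + I**2 (u(I) = I**2 - 7 = -7 + I**2)
U(d, w) = (4 + 4*w)**2
X(G, N) = 400 + (26 + G)*(26 + N) (X(G, N) = 16*(1 + 4)**2 + (26 + G)*(26 + N) = 16*5**2 + (26 + G)*(26 + N) = 16*25 + (26 + G)*(26 + N) = 400 + (26 + G)*(26 + N))
X(u(7), 46)*(-42) = (1076 + 26*(-7 + 7**2) + 26*46 + (-7 + 7**2)*46)*(-42) = (1076 + 26*(-7 + 49) + 1196 + (-7 + 49)*46)*(-42) = (1076 + 26*42 + 1196 + 42*46)*(-42) = (1076 + 1092 + 1196 + 1932)*(-42) = 5296*(-42) = -222432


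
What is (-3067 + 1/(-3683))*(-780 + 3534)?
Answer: -31108528548/3683 ≈ -8.4465e+6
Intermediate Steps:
(-3067 + 1/(-3683))*(-780 + 3534) = (-3067 - 1/3683)*2754 = -11295762/3683*2754 = -31108528548/3683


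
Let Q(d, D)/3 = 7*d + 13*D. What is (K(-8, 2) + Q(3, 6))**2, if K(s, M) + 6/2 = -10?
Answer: 80656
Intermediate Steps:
K(s, M) = -13 (K(s, M) = -3 - 10 = -13)
Q(d, D) = 21*d + 39*D (Q(d, D) = 3*(7*d + 13*D) = 21*d + 39*D)
(K(-8, 2) + Q(3, 6))**2 = (-13 + (21*3 + 39*6))**2 = (-13 + (63 + 234))**2 = (-13 + 297)**2 = 284**2 = 80656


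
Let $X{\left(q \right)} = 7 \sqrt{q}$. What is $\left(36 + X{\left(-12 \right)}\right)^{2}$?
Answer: $708 + 1008 i \sqrt{3} \approx 708.0 + 1745.9 i$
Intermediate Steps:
$\left(36 + X{\left(-12 \right)}\right)^{2} = \left(36 + 7 \sqrt{-12}\right)^{2} = \left(36 + 7 \cdot 2 i \sqrt{3}\right)^{2} = \left(36 + 14 i \sqrt{3}\right)^{2}$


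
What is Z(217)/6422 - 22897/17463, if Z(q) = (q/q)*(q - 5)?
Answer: -71671189/56073693 ≈ -1.2782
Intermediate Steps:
Z(q) = -5 + q (Z(q) = 1*(-5 + q) = -5 + q)
Z(217)/6422 - 22897/17463 = (-5 + 217)/6422 - 22897/17463 = 212*(1/6422) - 22897*1/17463 = 106/3211 - 22897/17463 = -71671189/56073693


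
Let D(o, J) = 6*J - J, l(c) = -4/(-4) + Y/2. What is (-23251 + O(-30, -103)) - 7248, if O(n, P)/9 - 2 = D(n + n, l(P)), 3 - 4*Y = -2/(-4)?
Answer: -486751/16 ≈ -30422.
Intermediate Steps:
Y = 5/8 (Y = 3/4 - (-1)/(2*(-4)) = 3/4 - (-1)*(-1)/(2*4) = 3/4 - 1/4*1/2 = 3/4 - 1/8 = 5/8 ≈ 0.62500)
l(c) = 21/16 (l(c) = -4/(-4) + (5/8)/2 = -4*(-1/4) + (5/8)*(1/2) = 1 + 5/16 = 21/16)
D(o, J) = 5*J
O(n, P) = 1233/16 (O(n, P) = 18 + 9*(5*(21/16)) = 18 + 9*(105/16) = 18 + 945/16 = 1233/16)
(-23251 + O(-30, -103)) - 7248 = (-23251 + 1233/16) - 7248 = -370783/16 - 7248 = -486751/16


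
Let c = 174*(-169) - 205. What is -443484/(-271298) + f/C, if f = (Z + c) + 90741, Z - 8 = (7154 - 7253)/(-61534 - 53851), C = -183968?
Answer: 3750026759002939/2879441355644320 ≈ 1.3023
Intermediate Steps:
c = -29611 (c = -29406 - 205 = -29611)
Z = 923179/115385 (Z = 8 + (7154 - 7253)/(-61534 - 53851) = 8 - 99/(-115385) = 8 - 99*(-1/115385) = 8 + 99/115385 = 923179/115385 ≈ 8.0009)
f = 7054408229/115385 (f = (923179/115385 - 29611) + 90741 = -3415742056/115385 + 90741 = 7054408229/115385 ≈ 61138.)
-443484/(-271298) + f/C = -443484/(-271298) + (7054408229/115385)/(-183968) = -443484*(-1/271298) + (7054408229/115385)*(-1/183968) = 221742/135649 - 7054408229/21227147680 = 3750026759002939/2879441355644320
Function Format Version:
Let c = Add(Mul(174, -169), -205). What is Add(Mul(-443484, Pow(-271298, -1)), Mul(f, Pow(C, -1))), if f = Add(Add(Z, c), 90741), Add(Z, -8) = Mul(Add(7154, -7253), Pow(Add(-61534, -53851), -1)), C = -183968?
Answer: Rational(3750026759002939, 2879441355644320) ≈ 1.3023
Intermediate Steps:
c = -29611 (c = Add(-29406, -205) = -29611)
Z = Rational(923179, 115385) (Z = Add(8, Mul(Add(7154, -7253), Pow(Add(-61534, -53851), -1))) = Add(8, Mul(-99, Pow(-115385, -1))) = Add(8, Mul(-99, Rational(-1, 115385))) = Add(8, Rational(99, 115385)) = Rational(923179, 115385) ≈ 8.0009)
f = Rational(7054408229, 115385) (f = Add(Add(Rational(923179, 115385), -29611), 90741) = Add(Rational(-3415742056, 115385), 90741) = Rational(7054408229, 115385) ≈ 61138.)
Add(Mul(-443484, Pow(-271298, -1)), Mul(f, Pow(C, -1))) = Add(Mul(-443484, Pow(-271298, -1)), Mul(Rational(7054408229, 115385), Pow(-183968, -1))) = Add(Mul(-443484, Rational(-1, 271298)), Mul(Rational(7054408229, 115385), Rational(-1, 183968))) = Add(Rational(221742, 135649), Rational(-7054408229, 21227147680)) = Rational(3750026759002939, 2879441355644320)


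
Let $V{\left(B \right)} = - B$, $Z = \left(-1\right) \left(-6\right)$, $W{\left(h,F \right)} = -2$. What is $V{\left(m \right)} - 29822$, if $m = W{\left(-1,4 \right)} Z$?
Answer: $-29810$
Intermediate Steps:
$Z = 6$
$m = -12$ ($m = \left(-2\right) 6 = -12$)
$V{\left(m \right)} - 29822 = \left(-1\right) \left(-12\right) - 29822 = 12 - 29822 = -29810$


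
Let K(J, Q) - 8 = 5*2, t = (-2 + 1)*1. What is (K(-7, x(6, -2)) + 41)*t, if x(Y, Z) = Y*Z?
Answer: -59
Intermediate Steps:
t = -1 (t = -1*1 = -1)
K(J, Q) = 18 (K(J, Q) = 8 + 5*2 = 8 + 10 = 18)
(K(-7, x(6, -2)) + 41)*t = (18 + 41)*(-1) = 59*(-1) = -59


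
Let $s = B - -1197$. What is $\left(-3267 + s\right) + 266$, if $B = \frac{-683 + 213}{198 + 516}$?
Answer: $- \frac{644263}{357} \approx -1804.7$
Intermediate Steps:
$B = - \frac{235}{357}$ ($B = - \frac{470}{714} = \left(-470\right) \frac{1}{714} = - \frac{235}{357} \approx -0.65826$)
$s = \frac{427094}{357}$ ($s = - \frac{235}{357} - -1197 = - \frac{235}{357} + 1197 = \frac{427094}{357} \approx 1196.3$)
$\left(-3267 + s\right) + 266 = \left(-3267 + \frac{427094}{357}\right) + 266 = - \frac{739225}{357} + 266 = - \frac{644263}{357}$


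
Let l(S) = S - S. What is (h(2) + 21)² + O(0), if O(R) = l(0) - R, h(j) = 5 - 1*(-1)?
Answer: 729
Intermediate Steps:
h(j) = 6 (h(j) = 5 + 1 = 6)
l(S) = 0
O(R) = -R (O(R) = 0 - R = -R)
(h(2) + 21)² + O(0) = (6 + 21)² - 1*0 = 27² + 0 = 729 + 0 = 729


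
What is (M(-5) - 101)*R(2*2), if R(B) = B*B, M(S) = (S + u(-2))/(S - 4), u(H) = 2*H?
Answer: -1600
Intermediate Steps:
M(S) = 1 (M(S) = (S + 2*(-2))/(S - 4) = (S - 4)/(-4 + S) = (-4 + S)/(-4 + S) = 1)
R(B) = B²
(M(-5) - 101)*R(2*2) = (1 - 101)*(2*2)² = -100*4² = -100*16 = -1600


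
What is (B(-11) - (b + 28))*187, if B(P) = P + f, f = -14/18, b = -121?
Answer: 136697/9 ≈ 15189.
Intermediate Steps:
f = -7/9 (f = -14*1/18 = -7/9 ≈ -0.77778)
B(P) = -7/9 + P (B(P) = P - 7/9 = -7/9 + P)
(B(-11) - (b + 28))*187 = ((-7/9 - 11) - (-121 + 28))*187 = (-106/9 - 1*(-93))*187 = (-106/9 + 93)*187 = (731/9)*187 = 136697/9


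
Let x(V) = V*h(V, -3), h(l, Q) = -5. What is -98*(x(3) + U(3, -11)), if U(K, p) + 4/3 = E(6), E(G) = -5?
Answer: 6272/3 ≈ 2090.7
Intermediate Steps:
x(V) = -5*V (x(V) = V*(-5) = -5*V)
U(K, p) = -19/3 (U(K, p) = -4/3 - 5 = -19/3)
-98*(x(3) + U(3, -11)) = -98*(-5*3 - 19/3) = -98*(-15 - 19/3) = -98*(-64/3) = 6272/3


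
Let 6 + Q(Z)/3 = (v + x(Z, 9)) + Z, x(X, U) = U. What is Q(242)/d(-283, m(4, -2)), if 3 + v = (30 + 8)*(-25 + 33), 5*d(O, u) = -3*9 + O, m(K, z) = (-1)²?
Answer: -819/31 ≈ -26.419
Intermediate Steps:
m(K, z) = 1
d(O, u) = -27/5 + O/5 (d(O, u) = (-3*9 + O)/5 = (-27 + O)/5 = -27/5 + O/5)
v = 301 (v = -3 + (30 + 8)*(-25 + 33) = -3 + 38*8 = -3 + 304 = 301)
Q(Z) = 912 + 3*Z (Q(Z) = -18 + 3*((301 + 9) + Z) = -18 + 3*(310 + Z) = -18 + (930 + 3*Z) = 912 + 3*Z)
Q(242)/d(-283, m(4, -2)) = (912 + 3*242)/(-27/5 + (⅕)*(-283)) = (912 + 726)/(-27/5 - 283/5) = 1638/(-62) = 1638*(-1/62) = -819/31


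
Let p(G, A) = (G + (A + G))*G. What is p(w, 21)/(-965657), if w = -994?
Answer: -279314/137951 ≈ -2.0247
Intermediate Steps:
p(G, A) = G*(A + 2*G) (p(G, A) = (A + 2*G)*G = G*(A + 2*G))
p(w, 21)/(-965657) = -994*(21 + 2*(-994))/(-965657) = -994*(21 - 1988)*(-1/965657) = -994*(-1967)*(-1/965657) = 1955198*(-1/965657) = -279314/137951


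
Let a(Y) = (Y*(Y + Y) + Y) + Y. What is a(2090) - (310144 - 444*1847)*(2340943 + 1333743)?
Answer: 1873819324244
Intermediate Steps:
a(Y) = 2*Y + 2*Y**2 (a(Y) = (Y*(2*Y) + Y) + Y = (2*Y**2 + Y) + Y = (Y + 2*Y**2) + Y = 2*Y + 2*Y**2)
a(2090) - (310144 - 444*1847)*(2340943 + 1333743) = 2*2090*(1 + 2090) - (310144 - 444*1847)*(2340943 + 1333743) = 2*2090*2091 - (310144 - 820068)*3674686 = 8740380 - (-509924)*3674686 = 8740380 - 1*(-1873810583864) = 8740380 + 1873810583864 = 1873819324244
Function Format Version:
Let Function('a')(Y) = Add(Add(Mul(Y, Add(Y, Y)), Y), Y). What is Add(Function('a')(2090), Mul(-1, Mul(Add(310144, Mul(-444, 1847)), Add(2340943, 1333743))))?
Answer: 1873819324244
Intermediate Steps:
Function('a')(Y) = Add(Mul(2, Y), Mul(2, Pow(Y, 2))) (Function('a')(Y) = Add(Add(Mul(Y, Mul(2, Y)), Y), Y) = Add(Add(Mul(2, Pow(Y, 2)), Y), Y) = Add(Add(Y, Mul(2, Pow(Y, 2))), Y) = Add(Mul(2, Y), Mul(2, Pow(Y, 2))))
Add(Function('a')(2090), Mul(-1, Mul(Add(310144, Mul(-444, 1847)), Add(2340943, 1333743)))) = Add(Mul(2, 2090, Add(1, 2090)), Mul(-1, Mul(Add(310144, Mul(-444, 1847)), Add(2340943, 1333743)))) = Add(Mul(2, 2090, 2091), Mul(-1, Mul(Add(310144, -820068), 3674686))) = Add(8740380, Mul(-1, Mul(-509924, 3674686))) = Add(8740380, Mul(-1, -1873810583864)) = Add(8740380, 1873810583864) = 1873819324244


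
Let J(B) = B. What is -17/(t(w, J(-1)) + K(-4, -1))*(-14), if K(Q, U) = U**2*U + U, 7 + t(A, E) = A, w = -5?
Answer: -17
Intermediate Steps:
t(A, E) = -7 + A
K(Q, U) = U + U**3 (K(Q, U) = U**3 + U = U + U**3)
-17/(t(w, J(-1)) + K(-4, -1))*(-14) = -17/((-7 - 5) + (-1 + (-1)**3))*(-14) = -17/(-12 + (-1 - 1))*(-14) = -17/(-12 - 2)*(-14) = -17/(-14)*(-14) = -17*(-1/14)*(-14) = (17/14)*(-14) = -17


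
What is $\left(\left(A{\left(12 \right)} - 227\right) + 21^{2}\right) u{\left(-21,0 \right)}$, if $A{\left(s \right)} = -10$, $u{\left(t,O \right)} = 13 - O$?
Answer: $2652$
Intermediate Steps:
$\left(\left(A{\left(12 \right)} - 227\right) + 21^{2}\right) u{\left(-21,0 \right)} = \left(\left(-10 - 227\right) + 21^{2}\right) \left(13 - 0\right) = \left(-237 + 441\right) \left(13 + 0\right) = 204 \cdot 13 = 2652$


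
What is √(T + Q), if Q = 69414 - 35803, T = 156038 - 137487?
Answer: √52162 ≈ 228.39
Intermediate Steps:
T = 18551
Q = 33611
√(T + Q) = √(18551 + 33611) = √52162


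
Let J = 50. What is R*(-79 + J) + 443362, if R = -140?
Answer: 447422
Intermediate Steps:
R*(-79 + J) + 443362 = -140*(-79 + 50) + 443362 = -140*(-29) + 443362 = 4060 + 443362 = 447422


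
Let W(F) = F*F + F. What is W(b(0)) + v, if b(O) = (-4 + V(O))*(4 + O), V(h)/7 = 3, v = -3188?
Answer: 1504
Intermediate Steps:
V(h) = 21 (V(h) = 7*3 = 21)
b(O) = 68 + 17*O (b(O) = (-4 + 21)*(4 + O) = 17*(4 + O) = 68 + 17*O)
W(F) = F + F² (W(F) = F² + F = F + F²)
W(b(0)) + v = (68 + 17*0)*(1 + (68 + 17*0)) - 3188 = (68 + 0)*(1 + (68 + 0)) - 3188 = 68*(1 + 68) - 3188 = 68*69 - 3188 = 4692 - 3188 = 1504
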